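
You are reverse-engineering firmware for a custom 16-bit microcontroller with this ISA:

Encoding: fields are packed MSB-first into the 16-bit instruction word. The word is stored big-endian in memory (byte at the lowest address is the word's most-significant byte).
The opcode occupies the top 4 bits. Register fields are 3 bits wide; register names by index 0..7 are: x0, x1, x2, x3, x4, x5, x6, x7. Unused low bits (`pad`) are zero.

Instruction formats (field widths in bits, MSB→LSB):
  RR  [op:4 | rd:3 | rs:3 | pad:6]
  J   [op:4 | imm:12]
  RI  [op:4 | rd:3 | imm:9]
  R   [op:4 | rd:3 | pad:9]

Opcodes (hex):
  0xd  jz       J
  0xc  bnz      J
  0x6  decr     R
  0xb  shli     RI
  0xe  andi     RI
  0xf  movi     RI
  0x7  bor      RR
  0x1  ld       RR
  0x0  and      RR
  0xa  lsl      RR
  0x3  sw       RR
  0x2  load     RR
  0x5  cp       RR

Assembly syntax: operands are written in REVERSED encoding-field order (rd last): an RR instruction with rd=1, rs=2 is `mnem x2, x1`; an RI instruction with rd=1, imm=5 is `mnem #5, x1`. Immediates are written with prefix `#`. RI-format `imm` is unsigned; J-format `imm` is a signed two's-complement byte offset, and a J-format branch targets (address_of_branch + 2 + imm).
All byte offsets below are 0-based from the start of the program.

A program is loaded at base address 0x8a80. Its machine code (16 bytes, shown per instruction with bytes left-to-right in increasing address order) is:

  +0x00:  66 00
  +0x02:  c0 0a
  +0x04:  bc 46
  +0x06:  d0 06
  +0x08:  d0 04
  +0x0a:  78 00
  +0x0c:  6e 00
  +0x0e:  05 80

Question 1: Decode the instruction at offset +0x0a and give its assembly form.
bor x0, x4

off 0x0a: read 78 00 as big → 0x7800
  top 4b → 0x7 → bor [RR]
  rd@[11:9]=0x4 ⇒ x4
  rs@[8:6]=0x0 ⇒ x0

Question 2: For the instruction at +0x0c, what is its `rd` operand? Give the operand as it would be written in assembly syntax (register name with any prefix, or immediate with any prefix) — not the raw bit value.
x7

+0x0c: 6e 00 ⇒ word 0x6e00 (big)
  opcode bits[15:12]=0x6: decr/R
  rd@[11:9]=0x7 ⇒ x7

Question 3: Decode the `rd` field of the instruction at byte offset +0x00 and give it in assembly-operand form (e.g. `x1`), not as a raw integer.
[00] 66 00 → 0x6600
  op=0x6600>>12=0x6 ⇒ decr (R)
  rd@[11:9]=0x3 ⇒ x3

x3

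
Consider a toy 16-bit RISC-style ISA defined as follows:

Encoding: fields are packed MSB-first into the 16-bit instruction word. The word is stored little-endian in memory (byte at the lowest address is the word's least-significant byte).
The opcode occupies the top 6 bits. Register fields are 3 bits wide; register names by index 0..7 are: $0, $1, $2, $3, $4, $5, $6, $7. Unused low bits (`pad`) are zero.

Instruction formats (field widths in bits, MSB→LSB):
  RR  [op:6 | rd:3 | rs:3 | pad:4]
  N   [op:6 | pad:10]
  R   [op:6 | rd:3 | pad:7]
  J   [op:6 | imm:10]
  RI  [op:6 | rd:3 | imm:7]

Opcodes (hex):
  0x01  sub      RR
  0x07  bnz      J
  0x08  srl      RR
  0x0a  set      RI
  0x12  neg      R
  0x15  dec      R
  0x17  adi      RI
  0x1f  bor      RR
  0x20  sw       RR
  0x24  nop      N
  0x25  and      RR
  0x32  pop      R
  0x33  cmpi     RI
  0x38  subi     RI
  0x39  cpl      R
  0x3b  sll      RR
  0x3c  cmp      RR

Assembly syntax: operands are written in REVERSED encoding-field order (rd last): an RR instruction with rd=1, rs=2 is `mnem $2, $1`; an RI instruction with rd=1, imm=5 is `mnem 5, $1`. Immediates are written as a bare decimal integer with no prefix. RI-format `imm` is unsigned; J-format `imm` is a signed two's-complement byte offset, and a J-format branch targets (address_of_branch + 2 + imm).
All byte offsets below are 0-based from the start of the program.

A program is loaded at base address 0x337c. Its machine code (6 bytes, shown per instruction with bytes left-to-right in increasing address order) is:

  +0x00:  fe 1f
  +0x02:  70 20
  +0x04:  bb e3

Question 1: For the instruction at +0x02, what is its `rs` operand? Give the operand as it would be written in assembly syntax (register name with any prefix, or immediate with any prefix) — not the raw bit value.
[02] 70 20 → 0x2070
  top 6b → 0x8 → srl [RR]
  rd: (w>>7)&0x7=0x0 → $0
  rs: (w>>4)&0x7=0x7 → $7

$7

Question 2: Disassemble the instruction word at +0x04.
@+04  little-endian(bb e3) = 0xe3bb
  top 6b → 0x38 → subi [RI]
  rd: (w>>7)&0x7=0x7 → $7
  imm: (w>>0)&0x7f=0x3b → 59

subi 59, $7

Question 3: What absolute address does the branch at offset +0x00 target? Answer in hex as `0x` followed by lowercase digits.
@+00  little-endian(fe 1f) = 0x1ffe
  op=0x1ffe>>10=0x7 ⇒ bnz (J)
  imm: (w>>0)&0x3ff=0x3fe (s10→-2) → -2
  target = base 0x337c + off 0x00 + 2 + imm -2 = 0x337c

0x337c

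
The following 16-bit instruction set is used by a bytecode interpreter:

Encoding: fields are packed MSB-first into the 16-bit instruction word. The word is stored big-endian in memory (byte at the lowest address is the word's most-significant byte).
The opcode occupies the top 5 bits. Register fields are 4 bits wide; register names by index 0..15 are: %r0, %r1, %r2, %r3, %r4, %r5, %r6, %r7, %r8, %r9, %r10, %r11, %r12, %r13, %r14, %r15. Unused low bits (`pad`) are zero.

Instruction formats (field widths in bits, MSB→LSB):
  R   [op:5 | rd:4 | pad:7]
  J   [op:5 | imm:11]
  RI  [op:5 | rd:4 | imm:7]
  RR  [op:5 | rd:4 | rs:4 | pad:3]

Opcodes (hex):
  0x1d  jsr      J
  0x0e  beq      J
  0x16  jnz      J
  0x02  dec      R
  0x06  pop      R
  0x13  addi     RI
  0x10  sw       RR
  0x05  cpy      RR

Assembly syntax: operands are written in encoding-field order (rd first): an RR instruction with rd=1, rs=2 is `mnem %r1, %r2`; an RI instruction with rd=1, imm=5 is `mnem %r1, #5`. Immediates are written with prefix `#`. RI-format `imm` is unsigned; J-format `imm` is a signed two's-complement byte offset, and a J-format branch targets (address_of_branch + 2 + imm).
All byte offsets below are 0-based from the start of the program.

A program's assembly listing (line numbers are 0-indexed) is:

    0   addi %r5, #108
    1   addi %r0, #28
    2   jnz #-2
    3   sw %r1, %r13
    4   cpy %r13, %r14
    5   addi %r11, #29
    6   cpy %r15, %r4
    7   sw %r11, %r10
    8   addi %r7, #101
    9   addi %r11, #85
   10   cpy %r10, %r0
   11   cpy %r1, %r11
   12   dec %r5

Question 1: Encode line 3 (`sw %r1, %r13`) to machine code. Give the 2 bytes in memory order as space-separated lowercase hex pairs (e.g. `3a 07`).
3. sw fields op=0x10:5|rd=1:4|rs=13:4|pad=0:3 → word 80e8h → 80 e8

80 e8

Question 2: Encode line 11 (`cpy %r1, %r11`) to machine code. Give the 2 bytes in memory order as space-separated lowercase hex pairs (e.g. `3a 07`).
line 11 (cpy): pack op=0x5:5|rd=1:4|rs=11:4|pad=0:3 = 0x28d8; big→ 28 d8

28 d8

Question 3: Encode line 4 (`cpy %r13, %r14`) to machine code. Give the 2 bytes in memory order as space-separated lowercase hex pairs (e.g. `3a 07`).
line 4 (cpy): pack op=0x5:5|rd=13:4|rs=14:4|pad=0:3 = 0x2ef0; big→ 2e f0

2e f0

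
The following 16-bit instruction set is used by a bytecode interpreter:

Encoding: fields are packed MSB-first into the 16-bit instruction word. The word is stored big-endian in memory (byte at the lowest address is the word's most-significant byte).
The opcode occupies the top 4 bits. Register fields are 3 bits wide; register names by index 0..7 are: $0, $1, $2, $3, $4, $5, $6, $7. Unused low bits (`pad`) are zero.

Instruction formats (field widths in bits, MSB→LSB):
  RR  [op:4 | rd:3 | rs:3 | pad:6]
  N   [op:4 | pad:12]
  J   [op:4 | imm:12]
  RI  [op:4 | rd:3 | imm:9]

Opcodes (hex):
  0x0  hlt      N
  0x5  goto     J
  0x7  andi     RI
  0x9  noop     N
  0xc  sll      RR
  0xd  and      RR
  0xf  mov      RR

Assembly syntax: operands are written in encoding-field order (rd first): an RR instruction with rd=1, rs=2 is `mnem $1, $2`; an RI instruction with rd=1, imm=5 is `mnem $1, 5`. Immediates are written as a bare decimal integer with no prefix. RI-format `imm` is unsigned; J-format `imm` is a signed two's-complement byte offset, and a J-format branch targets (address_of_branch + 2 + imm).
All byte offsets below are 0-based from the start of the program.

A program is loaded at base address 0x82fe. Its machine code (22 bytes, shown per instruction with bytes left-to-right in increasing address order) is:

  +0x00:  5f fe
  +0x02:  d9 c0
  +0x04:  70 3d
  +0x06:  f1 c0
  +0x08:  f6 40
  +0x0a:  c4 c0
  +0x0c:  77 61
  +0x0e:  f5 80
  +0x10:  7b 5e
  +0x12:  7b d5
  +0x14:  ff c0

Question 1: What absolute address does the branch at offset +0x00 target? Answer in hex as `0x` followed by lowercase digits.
0x82fe

@+00  big-endian(5f fe) = 0x5ffe
  op=0x5ffe>>12=0x5 ⇒ goto (J)
  imm: (w>>0)&0xfff=0xffe (s12→-2) → -2
  target = base 0x82fe + off 0x00 + 2 + imm -2 = 0x82fe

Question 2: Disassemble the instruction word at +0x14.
off 0x14: read ff c0 as big → 0xffc0
  top 4b → 0xf → mov [RR]
  rd@[11:9]=0x7 ⇒ $7
  rs@[8:6]=0x7 ⇒ $7

mov $7, $7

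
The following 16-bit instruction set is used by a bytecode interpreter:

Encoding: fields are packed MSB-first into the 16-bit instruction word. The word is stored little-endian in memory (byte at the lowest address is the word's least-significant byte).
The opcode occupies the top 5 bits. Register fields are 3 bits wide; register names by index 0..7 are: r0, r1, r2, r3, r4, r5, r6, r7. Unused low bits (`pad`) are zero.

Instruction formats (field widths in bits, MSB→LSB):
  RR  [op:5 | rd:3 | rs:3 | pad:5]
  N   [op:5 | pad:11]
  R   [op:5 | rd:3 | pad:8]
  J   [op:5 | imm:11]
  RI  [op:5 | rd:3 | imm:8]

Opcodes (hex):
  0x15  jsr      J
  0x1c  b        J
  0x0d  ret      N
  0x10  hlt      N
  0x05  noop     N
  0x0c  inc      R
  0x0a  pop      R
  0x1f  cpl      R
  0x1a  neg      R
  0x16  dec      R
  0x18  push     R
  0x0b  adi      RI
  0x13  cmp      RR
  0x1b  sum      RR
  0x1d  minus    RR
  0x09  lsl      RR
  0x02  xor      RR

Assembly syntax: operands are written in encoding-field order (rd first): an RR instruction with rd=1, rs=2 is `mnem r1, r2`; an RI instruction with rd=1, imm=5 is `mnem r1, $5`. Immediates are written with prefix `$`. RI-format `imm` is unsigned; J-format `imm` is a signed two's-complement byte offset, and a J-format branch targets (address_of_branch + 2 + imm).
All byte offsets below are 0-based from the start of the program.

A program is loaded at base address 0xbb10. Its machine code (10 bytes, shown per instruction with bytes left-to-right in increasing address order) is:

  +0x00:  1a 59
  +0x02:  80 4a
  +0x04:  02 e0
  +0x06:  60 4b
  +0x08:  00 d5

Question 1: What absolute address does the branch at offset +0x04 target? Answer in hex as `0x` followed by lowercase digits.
0xbb18

@+04  little-endian(02 e0) = 0xe002
  top 5b → 0x1c → b [J]
  imm@[10:0]=0x2 ⇒ $2
  target = base 0xbb10 + off 0x04 + 2 + imm 2 = 0xbb18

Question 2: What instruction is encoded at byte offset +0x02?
@+02  little-endian(80 4a) = 0x4a80
  top 5b → 0x9 → lsl [RR]
  rd@[10:8]=0x2 ⇒ r2
  rs@[7:5]=0x4 ⇒ r4

lsl r2, r4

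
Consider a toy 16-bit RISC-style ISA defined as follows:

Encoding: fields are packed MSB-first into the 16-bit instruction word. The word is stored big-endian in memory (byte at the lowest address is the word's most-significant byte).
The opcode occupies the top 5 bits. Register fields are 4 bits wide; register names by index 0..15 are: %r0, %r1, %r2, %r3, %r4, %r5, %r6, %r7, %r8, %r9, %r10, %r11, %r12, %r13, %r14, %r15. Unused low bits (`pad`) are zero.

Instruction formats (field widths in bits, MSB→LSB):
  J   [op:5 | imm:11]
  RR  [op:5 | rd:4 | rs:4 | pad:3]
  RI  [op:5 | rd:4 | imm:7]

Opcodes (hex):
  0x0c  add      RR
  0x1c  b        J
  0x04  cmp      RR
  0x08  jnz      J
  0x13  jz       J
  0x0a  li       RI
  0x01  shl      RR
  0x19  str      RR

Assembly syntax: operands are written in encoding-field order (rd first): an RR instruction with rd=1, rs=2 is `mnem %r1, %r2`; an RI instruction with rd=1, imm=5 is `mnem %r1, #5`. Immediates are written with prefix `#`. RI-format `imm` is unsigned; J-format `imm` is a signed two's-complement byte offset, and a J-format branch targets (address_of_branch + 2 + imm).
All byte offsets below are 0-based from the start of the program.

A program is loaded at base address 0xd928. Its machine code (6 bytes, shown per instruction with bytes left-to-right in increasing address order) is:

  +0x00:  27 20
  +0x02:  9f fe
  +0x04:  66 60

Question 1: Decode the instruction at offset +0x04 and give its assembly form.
[04] 66 60 → 0x6660
  op=0x6660>>11=0xc ⇒ add (RR)
  [10:7] rd=12 = %r12
  [6:3] rs=12 = %r12

add %r12, %r12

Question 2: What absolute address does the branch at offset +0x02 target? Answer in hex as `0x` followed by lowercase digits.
0xd92a

[02] 9f fe → 0x9ffe
  op=0x9ffe>>11=0x13 ⇒ jz (J)
  imm: (w>>0)&0x7ff=0x7fe (s11→-2) → #-2
  target = base 0xd928 + off 0x02 + 2 + imm -2 = 0xd92a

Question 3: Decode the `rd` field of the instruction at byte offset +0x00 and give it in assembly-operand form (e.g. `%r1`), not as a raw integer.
@+00  big-endian(27 20) = 0x2720
  opcode bits[15:11]=0x4: cmp/RR
  rd: (w>>7)&0xf=0xe → %r14
  rs: (w>>3)&0xf=0x4 → %r4

%r14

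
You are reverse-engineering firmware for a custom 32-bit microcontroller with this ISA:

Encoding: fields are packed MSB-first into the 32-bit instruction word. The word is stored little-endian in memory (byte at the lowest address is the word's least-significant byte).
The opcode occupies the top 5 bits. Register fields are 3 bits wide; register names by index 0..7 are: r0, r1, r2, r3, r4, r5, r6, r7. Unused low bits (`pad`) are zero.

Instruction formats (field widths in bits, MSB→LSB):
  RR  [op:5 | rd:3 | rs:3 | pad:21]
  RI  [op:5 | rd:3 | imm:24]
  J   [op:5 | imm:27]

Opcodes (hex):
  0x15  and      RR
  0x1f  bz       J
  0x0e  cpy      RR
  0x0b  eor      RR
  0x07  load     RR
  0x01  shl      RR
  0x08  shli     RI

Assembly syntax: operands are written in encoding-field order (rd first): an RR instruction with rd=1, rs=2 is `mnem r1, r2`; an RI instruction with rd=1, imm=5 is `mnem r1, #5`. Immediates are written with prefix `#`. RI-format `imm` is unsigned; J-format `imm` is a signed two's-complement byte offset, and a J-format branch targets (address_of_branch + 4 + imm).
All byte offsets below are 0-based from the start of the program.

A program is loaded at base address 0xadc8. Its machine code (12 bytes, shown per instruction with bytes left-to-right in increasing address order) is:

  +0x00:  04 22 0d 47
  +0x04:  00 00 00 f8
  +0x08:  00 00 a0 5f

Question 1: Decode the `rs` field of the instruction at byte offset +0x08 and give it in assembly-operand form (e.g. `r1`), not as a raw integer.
r5

off 0x08: read 00 00 a0 5f as little → 0x5fa00000
  opcode bits[31:27]=0xb: eor/RR
  rd: (w>>24)&0x7=0x7 → r7
  rs: (w>>21)&0x7=0x5 → r5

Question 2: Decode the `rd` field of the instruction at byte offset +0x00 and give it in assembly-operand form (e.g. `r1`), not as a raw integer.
off 0x00: read 04 22 0d 47 as little → 0x470d2204
  opcode bits[31:27]=0x8: shli/RI
  [26:24] rd=7 = r7
  [23:0] imm=860676 = #860676

r7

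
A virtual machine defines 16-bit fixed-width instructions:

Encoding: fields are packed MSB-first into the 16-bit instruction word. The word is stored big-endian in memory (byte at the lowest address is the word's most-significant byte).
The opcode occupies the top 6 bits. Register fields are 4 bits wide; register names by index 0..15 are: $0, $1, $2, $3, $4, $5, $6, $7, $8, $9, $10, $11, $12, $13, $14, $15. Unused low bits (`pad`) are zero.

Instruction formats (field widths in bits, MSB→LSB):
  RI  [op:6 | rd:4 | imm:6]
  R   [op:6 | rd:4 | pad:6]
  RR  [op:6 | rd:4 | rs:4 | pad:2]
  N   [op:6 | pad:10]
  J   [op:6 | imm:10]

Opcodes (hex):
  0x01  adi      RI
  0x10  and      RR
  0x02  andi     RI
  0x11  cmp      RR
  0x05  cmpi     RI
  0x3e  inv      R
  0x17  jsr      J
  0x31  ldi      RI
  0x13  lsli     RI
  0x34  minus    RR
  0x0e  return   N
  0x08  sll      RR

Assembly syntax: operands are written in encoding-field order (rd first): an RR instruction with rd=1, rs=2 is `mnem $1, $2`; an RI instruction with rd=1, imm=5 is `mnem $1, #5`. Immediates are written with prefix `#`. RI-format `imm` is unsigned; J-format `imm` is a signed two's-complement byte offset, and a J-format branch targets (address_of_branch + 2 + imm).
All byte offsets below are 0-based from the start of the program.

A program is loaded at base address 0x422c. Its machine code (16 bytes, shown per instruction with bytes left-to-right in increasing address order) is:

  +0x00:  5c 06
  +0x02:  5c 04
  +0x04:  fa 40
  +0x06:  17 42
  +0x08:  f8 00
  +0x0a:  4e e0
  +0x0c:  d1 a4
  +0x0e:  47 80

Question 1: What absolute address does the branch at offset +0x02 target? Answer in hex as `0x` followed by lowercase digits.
[02] 5c 04 → 0x5c04
  top 6b → 0x17 → jsr [J]
  imm: (w>>0)&0x3ff=0x4 → #4
  target = base 0x422c + off 0x02 + 2 + imm 4 = 0x4234

0x4234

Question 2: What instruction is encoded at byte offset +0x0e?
[0e] 47 80 → 0x4780
  opcode bits[15:10]=0x11: cmp/RR
  rd@[9:6]=0xe ⇒ $14
  rs@[5:2]=0x0 ⇒ $0

cmp $14, $0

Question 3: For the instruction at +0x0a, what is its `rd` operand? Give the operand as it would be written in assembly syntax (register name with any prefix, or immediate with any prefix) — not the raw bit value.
[0a] 4e e0 → 0x4ee0
  opcode bits[15:10]=0x13: lsli/RI
  rd: (w>>6)&0xf=0xb → $11
  imm: (w>>0)&0x3f=0x20 → #32

$11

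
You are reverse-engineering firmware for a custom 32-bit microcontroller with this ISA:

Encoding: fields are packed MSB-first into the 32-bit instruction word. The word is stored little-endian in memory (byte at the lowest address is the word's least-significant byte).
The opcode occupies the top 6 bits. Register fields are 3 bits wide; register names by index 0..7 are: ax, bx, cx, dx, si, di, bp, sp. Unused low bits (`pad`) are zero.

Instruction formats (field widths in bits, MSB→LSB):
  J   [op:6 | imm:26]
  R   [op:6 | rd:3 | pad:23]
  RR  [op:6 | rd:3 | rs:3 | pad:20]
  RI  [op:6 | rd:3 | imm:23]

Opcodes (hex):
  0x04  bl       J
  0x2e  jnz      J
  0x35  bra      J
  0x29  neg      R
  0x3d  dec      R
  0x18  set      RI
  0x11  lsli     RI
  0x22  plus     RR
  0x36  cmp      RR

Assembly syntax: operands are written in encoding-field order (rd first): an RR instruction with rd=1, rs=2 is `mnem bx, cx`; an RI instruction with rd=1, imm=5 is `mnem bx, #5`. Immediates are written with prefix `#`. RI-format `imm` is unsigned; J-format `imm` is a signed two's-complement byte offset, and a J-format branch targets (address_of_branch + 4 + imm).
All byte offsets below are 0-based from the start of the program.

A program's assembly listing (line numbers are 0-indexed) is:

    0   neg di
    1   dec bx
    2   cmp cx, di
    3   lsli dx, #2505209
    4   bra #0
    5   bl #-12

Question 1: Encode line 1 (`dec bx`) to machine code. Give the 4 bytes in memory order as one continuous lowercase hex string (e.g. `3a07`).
000080f4

1. dec fields op=0x3d:6|rd=1:3|pad=0:23 → word f4800000h → 00 00 80 f4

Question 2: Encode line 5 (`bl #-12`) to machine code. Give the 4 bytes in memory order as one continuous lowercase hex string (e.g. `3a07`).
f4ffff13

L5: bl op=0x4:6|imm=-12:26 ⇒ 0x13fffff4 ⇒ little f4 ff ff 13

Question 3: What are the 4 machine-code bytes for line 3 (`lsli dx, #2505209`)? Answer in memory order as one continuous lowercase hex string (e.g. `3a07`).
line 3 (lsli): pack op=0x11:6|rd=3:3|imm=2505209:23 = 0x45a639f9; little→ f9 39 a6 45

f939a645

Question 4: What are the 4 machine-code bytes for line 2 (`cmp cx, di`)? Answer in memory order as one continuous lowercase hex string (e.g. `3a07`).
L2: cmp op=0x36:6|rd=2:3|rs=5:3|pad=0:20 ⇒ 0xd9500000 ⇒ little 00 00 50 d9

000050d9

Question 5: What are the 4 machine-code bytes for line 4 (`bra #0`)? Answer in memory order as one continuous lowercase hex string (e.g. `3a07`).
L4: bra op=0x35:6|imm=0:26 ⇒ 0xd4000000 ⇒ little 00 00 00 d4

000000d4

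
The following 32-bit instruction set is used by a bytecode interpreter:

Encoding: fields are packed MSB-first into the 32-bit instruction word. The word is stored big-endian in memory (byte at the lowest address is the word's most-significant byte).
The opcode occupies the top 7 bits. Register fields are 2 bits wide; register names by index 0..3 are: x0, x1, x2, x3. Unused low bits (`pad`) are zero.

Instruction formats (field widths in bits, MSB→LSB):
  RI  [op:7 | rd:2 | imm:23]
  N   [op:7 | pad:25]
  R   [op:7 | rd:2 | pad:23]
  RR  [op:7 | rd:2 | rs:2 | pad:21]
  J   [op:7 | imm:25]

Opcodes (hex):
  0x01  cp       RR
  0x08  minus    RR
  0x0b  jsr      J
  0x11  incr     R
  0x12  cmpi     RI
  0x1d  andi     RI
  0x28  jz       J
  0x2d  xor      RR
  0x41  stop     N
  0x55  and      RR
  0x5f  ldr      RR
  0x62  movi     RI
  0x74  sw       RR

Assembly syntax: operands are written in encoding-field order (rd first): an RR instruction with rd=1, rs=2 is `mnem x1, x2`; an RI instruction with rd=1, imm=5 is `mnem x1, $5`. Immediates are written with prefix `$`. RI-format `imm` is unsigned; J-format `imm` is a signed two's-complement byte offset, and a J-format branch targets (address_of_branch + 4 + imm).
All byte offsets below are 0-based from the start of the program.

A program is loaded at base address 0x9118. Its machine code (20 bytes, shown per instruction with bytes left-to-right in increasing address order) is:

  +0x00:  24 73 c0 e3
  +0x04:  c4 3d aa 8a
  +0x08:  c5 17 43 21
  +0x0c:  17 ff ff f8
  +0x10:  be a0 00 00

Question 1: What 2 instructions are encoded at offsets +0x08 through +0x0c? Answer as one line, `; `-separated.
off 0x08: read c5 17 43 21 as big → 0xc5174321
  op=0xc5174321>>25=0x62 ⇒ movi (RI)
  rd@[24:23]=0x2 ⇒ x2
  imm@[22:0]=0x174321 ⇒ $1524513
off 0x0c: read 17 ff ff f8 as big → 0x17fffff8
  op=0x17fffff8>>25=0xb ⇒ jsr (J)
  imm@[24:0]=0x1fffff8 (s25→-8) ⇒ $-8

movi x2, $1524513; jsr $-8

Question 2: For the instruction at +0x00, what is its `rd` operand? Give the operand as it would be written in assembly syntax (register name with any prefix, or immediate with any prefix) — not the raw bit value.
x0

+0x00: 24 73 c0 e3 ⇒ word 0x2473c0e3 (big)
  opcode bits[31:25]=0x12: cmpi/RI
  [24:23] rd=0 = x0
  [22:0] imm=7586019 = $7586019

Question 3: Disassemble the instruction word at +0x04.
movi x0, $4041354

@+04  big-endian(c4 3d aa 8a) = 0xc43daa8a
  opcode bits[31:25]=0x62: movi/RI
  rd@[24:23]=0x0 ⇒ x0
  imm@[22:0]=0x3daa8a ⇒ $4041354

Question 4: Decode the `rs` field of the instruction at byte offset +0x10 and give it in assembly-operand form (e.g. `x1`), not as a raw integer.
[10] be a0 00 00 → 0xbea00000
  opcode bits[31:25]=0x5f: ldr/RR
  rd: (w>>23)&0x3=0x1 → x1
  rs: (w>>21)&0x3=0x1 → x1

x1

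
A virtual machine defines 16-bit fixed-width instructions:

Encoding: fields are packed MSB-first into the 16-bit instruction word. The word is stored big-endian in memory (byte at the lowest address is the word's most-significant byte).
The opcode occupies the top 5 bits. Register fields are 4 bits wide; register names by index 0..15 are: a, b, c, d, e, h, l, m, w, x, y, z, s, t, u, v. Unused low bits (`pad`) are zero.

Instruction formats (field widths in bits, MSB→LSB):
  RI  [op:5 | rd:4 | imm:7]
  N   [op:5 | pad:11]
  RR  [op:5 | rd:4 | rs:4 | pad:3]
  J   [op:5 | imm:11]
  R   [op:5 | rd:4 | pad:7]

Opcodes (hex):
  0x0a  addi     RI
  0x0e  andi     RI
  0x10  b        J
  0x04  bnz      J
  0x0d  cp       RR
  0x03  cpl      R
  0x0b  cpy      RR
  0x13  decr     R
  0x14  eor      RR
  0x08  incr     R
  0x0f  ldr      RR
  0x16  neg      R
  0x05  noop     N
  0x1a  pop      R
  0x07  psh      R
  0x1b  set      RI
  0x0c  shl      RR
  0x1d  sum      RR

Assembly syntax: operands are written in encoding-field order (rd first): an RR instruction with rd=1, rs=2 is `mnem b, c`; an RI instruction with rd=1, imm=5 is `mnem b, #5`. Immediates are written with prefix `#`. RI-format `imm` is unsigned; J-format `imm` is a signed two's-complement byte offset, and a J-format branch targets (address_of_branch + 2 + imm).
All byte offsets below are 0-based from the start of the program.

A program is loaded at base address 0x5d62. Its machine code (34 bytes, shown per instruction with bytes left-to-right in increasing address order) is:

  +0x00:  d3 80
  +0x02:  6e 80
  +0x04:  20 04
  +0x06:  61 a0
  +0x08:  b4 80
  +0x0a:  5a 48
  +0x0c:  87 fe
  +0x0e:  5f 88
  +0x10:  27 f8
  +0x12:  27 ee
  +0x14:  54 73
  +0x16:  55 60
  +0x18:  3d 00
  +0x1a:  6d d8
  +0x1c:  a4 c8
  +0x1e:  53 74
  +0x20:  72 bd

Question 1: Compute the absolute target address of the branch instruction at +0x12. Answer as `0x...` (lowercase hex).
0x5d64

[12] 27 ee → 0x27ee
  opcode bits[15:11]=0x4: bnz/J
  imm@[10:0]=0x7ee (s11→-18) ⇒ #-18
  target = base 0x5d62 + off 0x12 + 2 + imm -18 = 0x5d64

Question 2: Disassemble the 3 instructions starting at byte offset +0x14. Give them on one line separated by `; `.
+0x14: 54 73 ⇒ word 0x5473 (big)
  op=0x5473>>11=0xa ⇒ addi (RI)
  [10:7] rd=8 = w
  [6:0] imm=115 = #115
+0x16: 55 60 ⇒ word 0x5560 (big)
  op=0x5560>>11=0xa ⇒ addi (RI)
  [10:7] rd=10 = y
  [6:0] imm=96 = #96
+0x18: 3d 00 ⇒ word 0x3d00 (big)
  op=0x3d00>>11=0x7 ⇒ psh (R)
  [10:7] rd=10 = y

addi w, #115; addi y, #96; psh y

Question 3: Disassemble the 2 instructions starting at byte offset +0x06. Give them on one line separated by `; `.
shl d, e; neg x

[06] 61 a0 → 0x61a0
  top 5b → 0xc → shl [RR]
  rd: (w>>7)&0xf=0x3 → d
  rs: (w>>3)&0xf=0x4 → e
[08] b4 80 → 0xb480
  top 5b → 0x16 → neg [R]
  rd: (w>>7)&0xf=0x9 → x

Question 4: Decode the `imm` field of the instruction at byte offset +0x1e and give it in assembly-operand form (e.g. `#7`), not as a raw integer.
@+1e  big-endian(53 74) = 0x5374
  top 5b → 0xa → addi [RI]
  rd@[10:7]=0x6 ⇒ l
  imm@[6:0]=0x74 ⇒ #116

#116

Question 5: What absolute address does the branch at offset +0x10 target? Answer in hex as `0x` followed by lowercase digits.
0x5d6c

+0x10: 27 f8 ⇒ word 0x27f8 (big)
  opcode bits[15:11]=0x4: bnz/J
  [10:0] imm=2040 (s11→-8) = #-8
  target = base 0x5d62 + off 0x10 + 2 + imm -8 = 0x5d6c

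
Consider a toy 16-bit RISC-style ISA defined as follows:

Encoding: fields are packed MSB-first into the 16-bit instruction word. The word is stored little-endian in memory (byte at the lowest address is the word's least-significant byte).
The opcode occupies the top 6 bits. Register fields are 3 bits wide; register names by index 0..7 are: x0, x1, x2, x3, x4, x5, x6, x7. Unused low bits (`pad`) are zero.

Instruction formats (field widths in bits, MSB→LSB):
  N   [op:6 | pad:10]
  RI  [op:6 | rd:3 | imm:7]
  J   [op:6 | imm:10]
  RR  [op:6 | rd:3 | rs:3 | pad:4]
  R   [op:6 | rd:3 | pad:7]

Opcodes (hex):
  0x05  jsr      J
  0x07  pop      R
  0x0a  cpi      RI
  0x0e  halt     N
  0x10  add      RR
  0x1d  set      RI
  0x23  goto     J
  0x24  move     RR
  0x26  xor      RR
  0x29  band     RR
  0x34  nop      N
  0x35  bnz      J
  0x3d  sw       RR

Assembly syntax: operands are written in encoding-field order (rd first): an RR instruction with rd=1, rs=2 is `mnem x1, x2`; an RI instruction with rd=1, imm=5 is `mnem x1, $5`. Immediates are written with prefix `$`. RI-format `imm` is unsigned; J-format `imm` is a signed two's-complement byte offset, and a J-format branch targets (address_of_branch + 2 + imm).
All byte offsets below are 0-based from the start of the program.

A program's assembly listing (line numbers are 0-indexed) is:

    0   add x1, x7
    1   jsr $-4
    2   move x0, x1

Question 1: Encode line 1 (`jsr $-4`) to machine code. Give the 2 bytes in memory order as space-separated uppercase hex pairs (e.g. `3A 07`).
line 1 (jsr): pack op=0x5:6|imm=-4:10 = 0x17fc; little→ fc 17

FC 17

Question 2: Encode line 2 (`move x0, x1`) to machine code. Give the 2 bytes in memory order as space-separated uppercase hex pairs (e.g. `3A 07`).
line 2 (move): pack op=0x24:6|rd=0:3|rs=1:3|pad=0:4 = 0x9010; little→ 10 90

10 90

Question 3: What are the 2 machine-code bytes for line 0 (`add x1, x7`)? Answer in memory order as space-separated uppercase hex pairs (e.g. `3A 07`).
F0 40

line 0 (add): pack op=0x10:6|rd=1:3|rs=7:3|pad=0:4 = 0x40f0; little→ f0 40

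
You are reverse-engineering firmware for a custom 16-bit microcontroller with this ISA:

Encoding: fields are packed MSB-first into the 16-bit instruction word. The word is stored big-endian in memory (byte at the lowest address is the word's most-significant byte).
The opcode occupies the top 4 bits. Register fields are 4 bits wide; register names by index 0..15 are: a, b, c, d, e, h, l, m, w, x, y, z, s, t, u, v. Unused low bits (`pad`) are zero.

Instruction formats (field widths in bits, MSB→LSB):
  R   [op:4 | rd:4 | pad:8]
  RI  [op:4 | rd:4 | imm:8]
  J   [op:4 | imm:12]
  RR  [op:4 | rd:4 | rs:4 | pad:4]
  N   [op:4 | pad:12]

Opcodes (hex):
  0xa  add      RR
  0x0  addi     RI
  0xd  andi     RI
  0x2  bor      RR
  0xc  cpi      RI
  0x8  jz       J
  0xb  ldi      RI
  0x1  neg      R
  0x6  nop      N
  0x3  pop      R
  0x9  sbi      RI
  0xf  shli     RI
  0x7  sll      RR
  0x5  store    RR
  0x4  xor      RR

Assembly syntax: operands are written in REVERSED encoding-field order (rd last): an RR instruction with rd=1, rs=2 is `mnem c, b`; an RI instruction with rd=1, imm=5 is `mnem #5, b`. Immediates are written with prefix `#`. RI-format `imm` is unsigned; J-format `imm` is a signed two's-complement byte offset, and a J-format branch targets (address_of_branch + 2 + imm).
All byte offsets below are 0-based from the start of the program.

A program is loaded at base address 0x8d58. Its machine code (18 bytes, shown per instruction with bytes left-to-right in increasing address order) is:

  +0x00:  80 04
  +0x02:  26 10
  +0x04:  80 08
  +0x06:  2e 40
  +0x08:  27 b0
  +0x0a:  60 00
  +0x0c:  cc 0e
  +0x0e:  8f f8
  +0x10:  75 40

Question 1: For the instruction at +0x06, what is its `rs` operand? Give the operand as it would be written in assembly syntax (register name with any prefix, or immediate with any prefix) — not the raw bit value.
e

off 0x06: read 2e 40 as big → 0x2e40
  op=0x2e40>>12=0x2 ⇒ bor (RR)
  rd@[11:8]=0xe ⇒ u
  rs@[7:4]=0x4 ⇒ e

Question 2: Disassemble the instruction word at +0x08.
bor z, m

off 0x08: read 27 b0 as big → 0x27b0
  top 4b → 0x2 → bor [RR]
  [11:8] rd=7 = m
  [7:4] rs=11 = z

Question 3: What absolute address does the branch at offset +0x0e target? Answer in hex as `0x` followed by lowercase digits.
[0e] 8f f8 → 0x8ff8
  top 4b → 0x8 → jz [J]
  imm: (w>>0)&0xfff=0xff8 (s12→-8) → #-8
  target = base 0x8d58 + off 0x0e + 2 + imm -8 = 0x8d60

0x8d60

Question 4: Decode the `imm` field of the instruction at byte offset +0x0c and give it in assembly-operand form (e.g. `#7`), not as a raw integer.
#14

[0c] cc 0e → 0xcc0e
  opcode bits[15:12]=0xc: cpi/RI
  rd@[11:8]=0xc ⇒ s
  imm@[7:0]=0xe ⇒ #14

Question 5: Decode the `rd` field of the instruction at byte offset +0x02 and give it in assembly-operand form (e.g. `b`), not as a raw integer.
l

[02] 26 10 → 0x2610
  opcode bits[15:12]=0x2: bor/RR
  rd: (w>>8)&0xf=0x6 → l
  rs: (w>>4)&0xf=0x1 → b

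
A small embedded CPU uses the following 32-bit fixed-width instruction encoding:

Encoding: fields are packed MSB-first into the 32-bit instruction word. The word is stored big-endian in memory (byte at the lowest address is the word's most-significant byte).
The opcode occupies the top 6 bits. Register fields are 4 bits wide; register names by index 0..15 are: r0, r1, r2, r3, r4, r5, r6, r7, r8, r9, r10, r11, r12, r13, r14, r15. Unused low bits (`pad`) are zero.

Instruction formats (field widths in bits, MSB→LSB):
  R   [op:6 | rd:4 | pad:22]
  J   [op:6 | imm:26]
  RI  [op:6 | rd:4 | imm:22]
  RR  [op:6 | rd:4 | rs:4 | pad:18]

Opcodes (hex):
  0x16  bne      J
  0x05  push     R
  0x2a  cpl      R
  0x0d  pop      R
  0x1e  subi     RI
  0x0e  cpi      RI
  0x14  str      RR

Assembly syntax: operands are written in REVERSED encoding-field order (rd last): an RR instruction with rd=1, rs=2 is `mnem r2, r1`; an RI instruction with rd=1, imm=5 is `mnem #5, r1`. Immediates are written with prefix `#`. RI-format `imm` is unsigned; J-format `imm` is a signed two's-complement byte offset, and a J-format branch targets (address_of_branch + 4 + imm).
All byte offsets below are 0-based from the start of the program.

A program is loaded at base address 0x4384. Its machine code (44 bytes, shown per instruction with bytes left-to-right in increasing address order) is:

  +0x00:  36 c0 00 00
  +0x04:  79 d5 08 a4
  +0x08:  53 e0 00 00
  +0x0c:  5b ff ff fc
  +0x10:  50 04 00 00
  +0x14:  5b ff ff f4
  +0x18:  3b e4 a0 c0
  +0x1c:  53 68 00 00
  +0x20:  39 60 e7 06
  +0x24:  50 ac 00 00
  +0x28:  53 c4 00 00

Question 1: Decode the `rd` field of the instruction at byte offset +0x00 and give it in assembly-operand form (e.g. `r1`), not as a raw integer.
@+00  big-endian(36 c0 00 00) = 0x36c00000
  opcode bits[31:26]=0xd: pop/R
  rd@[25:22]=0xb ⇒ r11

r11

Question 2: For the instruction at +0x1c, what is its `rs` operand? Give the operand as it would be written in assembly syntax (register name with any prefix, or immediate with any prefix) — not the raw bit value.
r10

@+1c  big-endian(53 68 00 00) = 0x53680000
  opcode bits[31:26]=0x14: str/RR
  rd@[25:22]=0xd ⇒ r13
  rs@[21:18]=0xa ⇒ r10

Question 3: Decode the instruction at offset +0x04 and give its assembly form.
[04] 79 d5 08 a4 → 0x79d508a4
  top 6b → 0x1e → subi [RI]
  rd@[25:22]=0x7 ⇒ r7
  imm@[21:0]=0x1508a4 ⇒ #1378468

subi #1378468, r7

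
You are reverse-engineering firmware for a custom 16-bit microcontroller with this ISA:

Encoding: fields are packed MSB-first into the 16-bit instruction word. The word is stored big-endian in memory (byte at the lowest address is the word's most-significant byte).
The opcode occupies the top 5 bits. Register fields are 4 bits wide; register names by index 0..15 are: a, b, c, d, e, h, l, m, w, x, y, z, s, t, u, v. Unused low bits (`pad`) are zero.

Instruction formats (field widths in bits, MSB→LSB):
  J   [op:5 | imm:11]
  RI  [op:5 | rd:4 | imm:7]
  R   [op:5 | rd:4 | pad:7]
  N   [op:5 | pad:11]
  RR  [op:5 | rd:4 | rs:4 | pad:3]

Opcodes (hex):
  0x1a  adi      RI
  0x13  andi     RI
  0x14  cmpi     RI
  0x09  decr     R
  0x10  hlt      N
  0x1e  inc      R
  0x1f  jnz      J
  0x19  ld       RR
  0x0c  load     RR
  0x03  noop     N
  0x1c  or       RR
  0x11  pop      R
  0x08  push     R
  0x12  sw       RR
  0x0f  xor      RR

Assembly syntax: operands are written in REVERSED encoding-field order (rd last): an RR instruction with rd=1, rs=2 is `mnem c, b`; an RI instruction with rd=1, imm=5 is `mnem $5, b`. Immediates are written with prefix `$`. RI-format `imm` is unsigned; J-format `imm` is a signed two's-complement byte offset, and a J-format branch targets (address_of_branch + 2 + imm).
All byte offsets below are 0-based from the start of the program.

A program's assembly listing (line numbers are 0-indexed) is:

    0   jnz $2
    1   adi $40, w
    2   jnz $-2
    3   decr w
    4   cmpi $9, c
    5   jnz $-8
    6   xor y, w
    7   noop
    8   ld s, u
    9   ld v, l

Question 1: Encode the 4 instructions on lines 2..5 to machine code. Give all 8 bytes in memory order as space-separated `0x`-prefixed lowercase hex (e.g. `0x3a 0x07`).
L2: jnz op=0x1f:5|imm=-2:11 ⇒ 0xfffe ⇒ big ff fe
L3: decr op=0x9:5|rd=8:4|pad=0:7 ⇒ 0x4c00 ⇒ big 4c 00
L4: cmpi op=0x14:5|rd=2:4|imm=9:7 ⇒ 0xa109 ⇒ big a1 09
L5: jnz op=0x1f:5|imm=-8:11 ⇒ 0xfff8 ⇒ big ff f8

0xff 0xfe 0x4c 0x00 0xa1 0x09 0xff 0xf8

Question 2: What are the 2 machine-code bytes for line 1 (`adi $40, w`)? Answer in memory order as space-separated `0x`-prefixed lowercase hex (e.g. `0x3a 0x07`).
line 1 (adi): pack op=0x1a:5|rd=8:4|imm=40:7 = 0xd428; big→ d4 28

0xd4 0x28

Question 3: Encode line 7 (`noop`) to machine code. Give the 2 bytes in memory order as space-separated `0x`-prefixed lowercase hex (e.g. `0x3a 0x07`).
0x18 0x00

line 7 (noop): pack op=0x3:5|pad=0:11 = 0x1800; big→ 18 00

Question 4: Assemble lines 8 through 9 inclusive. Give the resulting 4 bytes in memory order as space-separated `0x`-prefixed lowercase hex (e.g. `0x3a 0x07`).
0xcf 0x60 0xcb 0x78

line 8 (ld): pack op=0x19:5|rd=14:4|rs=12:4|pad=0:3 = 0xcf60; big→ cf 60
line 9 (ld): pack op=0x19:5|rd=6:4|rs=15:4|pad=0:3 = 0xcb78; big→ cb 78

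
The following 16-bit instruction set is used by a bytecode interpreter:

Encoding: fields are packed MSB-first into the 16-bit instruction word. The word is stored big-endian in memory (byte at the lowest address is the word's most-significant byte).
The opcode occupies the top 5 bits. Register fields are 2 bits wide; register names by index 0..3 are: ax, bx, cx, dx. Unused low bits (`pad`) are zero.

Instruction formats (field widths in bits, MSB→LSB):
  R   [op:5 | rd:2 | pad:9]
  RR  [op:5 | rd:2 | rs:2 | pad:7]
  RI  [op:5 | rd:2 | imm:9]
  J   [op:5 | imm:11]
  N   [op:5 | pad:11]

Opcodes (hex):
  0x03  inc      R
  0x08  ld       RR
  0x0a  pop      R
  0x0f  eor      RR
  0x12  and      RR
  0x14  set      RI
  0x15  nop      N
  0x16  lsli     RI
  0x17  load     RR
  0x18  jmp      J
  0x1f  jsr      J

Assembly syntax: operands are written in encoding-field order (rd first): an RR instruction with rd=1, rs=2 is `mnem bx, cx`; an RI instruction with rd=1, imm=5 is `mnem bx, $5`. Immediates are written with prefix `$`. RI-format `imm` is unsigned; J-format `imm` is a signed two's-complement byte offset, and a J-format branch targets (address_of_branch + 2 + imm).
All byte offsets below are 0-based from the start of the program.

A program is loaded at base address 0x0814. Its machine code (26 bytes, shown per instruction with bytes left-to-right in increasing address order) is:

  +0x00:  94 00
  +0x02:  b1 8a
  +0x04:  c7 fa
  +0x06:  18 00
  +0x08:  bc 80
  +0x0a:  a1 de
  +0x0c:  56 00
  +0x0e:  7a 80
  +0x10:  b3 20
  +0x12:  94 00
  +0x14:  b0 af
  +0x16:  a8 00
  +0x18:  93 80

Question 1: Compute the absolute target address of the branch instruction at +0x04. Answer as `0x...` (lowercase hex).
0x0814

[04] c7 fa → 0xc7fa
  top 5b → 0x18 → jmp [J]
  [10:0] imm=2042 (s11→-6) = $-6
  target = base 0x0814 + off 0x04 + 2 + imm -6 = 0x0814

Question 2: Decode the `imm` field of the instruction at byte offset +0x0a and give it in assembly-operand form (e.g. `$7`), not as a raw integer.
[0a] a1 de → 0xa1de
  opcode bits[15:11]=0x14: set/RI
  rd@[10:9]=0x0 ⇒ ax
  imm@[8:0]=0x1de ⇒ $478

$478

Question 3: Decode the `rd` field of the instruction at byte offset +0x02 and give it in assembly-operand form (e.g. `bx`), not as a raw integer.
@+02  big-endian(b1 8a) = 0xb18a
  top 5b → 0x16 → lsli [RI]
  rd: (w>>9)&0x3=0x0 → ax
  imm: (w>>0)&0x1ff=0x18a → $394

ax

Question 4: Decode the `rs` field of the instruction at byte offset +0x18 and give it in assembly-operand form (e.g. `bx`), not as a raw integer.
dx

+0x18: 93 80 ⇒ word 0x9380 (big)
  top 5b → 0x12 → and [RR]
  [10:9] rd=1 = bx
  [8:7] rs=3 = dx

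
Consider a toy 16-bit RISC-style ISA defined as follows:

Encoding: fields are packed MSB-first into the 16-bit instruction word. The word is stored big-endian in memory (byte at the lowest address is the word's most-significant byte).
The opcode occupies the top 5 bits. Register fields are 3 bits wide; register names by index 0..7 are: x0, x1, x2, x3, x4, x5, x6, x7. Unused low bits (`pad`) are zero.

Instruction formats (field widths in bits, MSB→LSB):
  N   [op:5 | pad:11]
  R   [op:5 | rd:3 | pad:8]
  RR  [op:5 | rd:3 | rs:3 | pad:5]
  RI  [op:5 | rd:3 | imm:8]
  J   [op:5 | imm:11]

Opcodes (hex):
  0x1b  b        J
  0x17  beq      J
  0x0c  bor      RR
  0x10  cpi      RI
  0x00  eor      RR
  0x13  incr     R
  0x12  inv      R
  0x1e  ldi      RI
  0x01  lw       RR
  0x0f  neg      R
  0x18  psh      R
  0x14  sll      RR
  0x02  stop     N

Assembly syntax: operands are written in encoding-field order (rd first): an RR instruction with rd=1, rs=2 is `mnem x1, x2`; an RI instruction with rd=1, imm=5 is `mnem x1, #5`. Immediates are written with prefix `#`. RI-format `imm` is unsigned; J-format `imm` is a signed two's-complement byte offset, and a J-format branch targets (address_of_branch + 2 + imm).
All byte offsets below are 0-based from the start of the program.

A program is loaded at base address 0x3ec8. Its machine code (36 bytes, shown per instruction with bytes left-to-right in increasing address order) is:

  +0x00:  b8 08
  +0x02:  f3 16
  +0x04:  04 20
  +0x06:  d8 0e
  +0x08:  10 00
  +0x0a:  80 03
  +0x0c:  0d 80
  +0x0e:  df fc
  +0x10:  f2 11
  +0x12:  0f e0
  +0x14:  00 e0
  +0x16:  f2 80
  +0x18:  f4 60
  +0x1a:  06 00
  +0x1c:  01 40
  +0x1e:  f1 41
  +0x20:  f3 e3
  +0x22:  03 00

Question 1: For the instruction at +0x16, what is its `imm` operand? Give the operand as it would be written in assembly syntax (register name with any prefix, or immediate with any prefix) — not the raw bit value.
+0x16: f2 80 ⇒ word 0xf280 (big)
  op=0xf280>>11=0x1e ⇒ ldi (RI)
  rd@[10:8]=0x2 ⇒ x2
  imm@[7:0]=0x80 ⇒ #128

#128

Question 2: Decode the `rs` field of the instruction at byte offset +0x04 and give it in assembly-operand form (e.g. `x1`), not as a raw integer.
x1

+0x04: 04 20 ⇒ word 0x0420 (big)
  top 5b → 0x0 → eor [RR]
  rd: (w>>8)&0x7=0x4 → x4
  rs: (w>>5)&0x7=0x1 → x1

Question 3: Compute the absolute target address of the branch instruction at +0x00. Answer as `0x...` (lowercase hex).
+0x00: b8 08 ⇒ word 0xb808 (big)
  top 5b → 0x17 → beq [J]
  [10:0] imm=8 = #8
  target = base 0x3ec8 + off 0x00 + 2 + imm 8 = 0x3ed2

0x3ed2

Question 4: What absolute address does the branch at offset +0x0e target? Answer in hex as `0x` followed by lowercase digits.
0x3ed4

off 0x0e: read df fc as big → 0xdffc
  op=0xdffc>>11=0x1b ⇒ b (J)
  imm@[10:0]=0x7fc (s11→-4) ⇒ #-4
  target = base 0x3ec8 + off 0x0e + 2 + imm -4 = 0x3ed4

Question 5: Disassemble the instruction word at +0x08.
off 0x08: read 10 00 as big → 0x1000
  op=0x1000>>11=0x2 ⇒ stop (N)

stop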